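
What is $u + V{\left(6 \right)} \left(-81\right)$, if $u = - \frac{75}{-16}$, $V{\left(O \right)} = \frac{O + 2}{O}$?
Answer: $- \frac{1653}{16} \approx -103.31$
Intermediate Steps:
$V{\left(O \right)} = \frac{2 + O}{O}$
$u = \frac{75}{16}$ ($u = \left(-75\right) \left(- \frac{1}{16}\right) = \frac{75}{16} \approx 4.6875$)
$u + V{\left(6 \right)} \left(-81\right) = \frac{75}{16} + \frac{2 + 6}{6} \left(-81\right) = \frac{75}{16} + \frac{1}{6} \cdot 8 \left(-81\right) = \frac{75}{16} + \frac{4}{3} \left(-81\right) = \frac{75}{16} - 108 = - \frac{1653}{16}$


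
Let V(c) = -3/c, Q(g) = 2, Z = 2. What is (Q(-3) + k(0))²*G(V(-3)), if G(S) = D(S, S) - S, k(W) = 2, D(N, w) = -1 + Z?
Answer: 0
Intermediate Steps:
D(N, w) = 1 (D(N, w) = -1 + 2 = 1)
G(S) = 1 - S
(Q(-3) + k(0))²*G(V(-3)) = (2 + 2)²*(1 - (-3)/(-3)) = 4²*(1 - (-3)*(-1)/3) = 16*(1 - 1*1) = 16*(1 - 1) = 16*0 = 0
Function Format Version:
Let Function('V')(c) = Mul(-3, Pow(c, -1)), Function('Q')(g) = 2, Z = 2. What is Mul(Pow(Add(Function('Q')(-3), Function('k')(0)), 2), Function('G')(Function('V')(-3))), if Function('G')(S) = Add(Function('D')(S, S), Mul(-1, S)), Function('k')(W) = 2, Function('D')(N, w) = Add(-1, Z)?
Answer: 0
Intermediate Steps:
Function('D')(N, w) = 1 (Function('D')(N, w) = Add(-1, 2) = 1)
Function('G')(S) = Add(1, Mul(-1, S))
Mul(Pow(Add(Function('Q')(-3), Function('k')(0)), 2), Function('G')(Function('V')(-3))) = Mul(Pow(Add(2, 2), 2), Add(1, Mul(-1, Mul(-3, Pow(-3, -1))))) = Mul(Pow(4, 2), Add(1, Mul(-1, Mul(-3, Rational(-1, 3))))) = Mul(16, Add(1, Mul(-1, 1))) = Mul(16, Add(1, -1)) = Mul(16, 0) = 0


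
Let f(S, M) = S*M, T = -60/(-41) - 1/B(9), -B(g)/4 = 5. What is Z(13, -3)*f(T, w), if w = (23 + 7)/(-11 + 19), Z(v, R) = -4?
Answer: -3723/164 ≈ -22.701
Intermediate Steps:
B(g) = -20 (B(g) = -4*5 = -20)
T = 1241/820 (T = -60/(-41) - 1/(-20) = -60*(-1/41) - 1*(-1/20) = 60/41 + 1/20 = 1241/820 ≈ 1.5134)
w = 15/4 (w = 30/8 = 30*(⅛) = 15/4 ≈ 3.7500)
f(S, M) = M*S
Z(13, -3)*f(T, w) = -15*1241/820 = -4*3723/656 = -3723/164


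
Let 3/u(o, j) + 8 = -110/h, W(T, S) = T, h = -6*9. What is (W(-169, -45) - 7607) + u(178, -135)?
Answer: -1252017/161 ≈ -7776.5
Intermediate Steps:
h = -54
u(o, j) = -81/161 (u(o, j) = 3/(-8 - 110/(-54)) = 3/(-8 - 110*(-1/54)) = 3/(-8 + 55/27) = 3/(-161/27) = 3*(-27/161) = -81/161)
(W(-169, -45) - 7607) + u(178, -135) = (-169 - 7607) - 81/161 = -7776 - 81/161 = -1252017/161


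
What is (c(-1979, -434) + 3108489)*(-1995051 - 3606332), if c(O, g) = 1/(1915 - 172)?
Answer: -30348832664021624/1743 ≈ -1.7412e+13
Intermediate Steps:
c(O, g) = 1/1743
(c(-1979, -434) + 3108489)*(-1995051 - 3606332) = (1/1743 + 3108489)*(-1995051 - 3606332) = (5418096328/1743)*(-5601383) = -30348832664021624/1743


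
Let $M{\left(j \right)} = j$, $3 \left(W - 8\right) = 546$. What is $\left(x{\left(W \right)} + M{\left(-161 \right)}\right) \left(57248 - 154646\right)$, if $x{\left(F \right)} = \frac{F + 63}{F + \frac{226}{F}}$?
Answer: $\frac{282474458784}{18163} \approx 1.5552 \cdot 10^{7}$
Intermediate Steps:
$W = 190$ ($W = 8 + \frac{1}{3} \cdot 546 = 8 + 182 = 190$)
$x{\left(F \right)} = \frac{63 + F}{F + \frac{226}{F}}$
$\left(x{\left(W \right)} + M{\left(-161 \right)}\right) \left(57248 - 154646\right) = \left(\frac{190 \left(63 + 190\right)}{226 + 190^{2}} - 161\right) \left(57248 - 154646\right) = \left(190 \frac{1}{226 + 36100} \cdot 253 - 161\right) \left(-97398\right) = \left(190 \cdot \frac{1}{36326} \cdot 253 - 161\right) \left(-97398\right) = \left(\frac{24035}{18163} - 161\right) \left(-97398\right) = \left(- \frac{2900208}{18163}\right) \left(-97398\right) = \frac{282474458784}{18163}$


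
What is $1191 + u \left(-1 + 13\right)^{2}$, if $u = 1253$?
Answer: $181623$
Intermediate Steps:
$1191 + u \left(-1 + 13\right)^{2} = 1191 + 1253 \left(-1 + 13\right)^{2} = 1191 + 1253 \cdot 12^{2} = 1191 + 1253 \cdot 144 = 1191 + 180432 = 181623$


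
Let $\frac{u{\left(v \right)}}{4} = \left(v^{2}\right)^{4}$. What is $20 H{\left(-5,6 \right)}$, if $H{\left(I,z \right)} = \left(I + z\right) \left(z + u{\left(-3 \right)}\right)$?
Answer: $525000$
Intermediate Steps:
$u{\left(v \right)} = 4 v^{8}$ ($u{\left(v \right)} = 4 \left(v^{2}\right)^{4} = 4 v^{8}$)
$H{\left(I,z \right)} = \left(26244 + z\right) \left(I + z\right)$ ($H{\left(I,z \right)} = \left(I + z\right) \left(z + 4 \left(-3\right)^{8}\right) = \left(I + z\right) \left(z + 4 \cdot 6561\right) = \left(I + z\right) \left(z + 26244\right) = \left(I + z\right) \left(26244 + z\right) = \left(26244 + z\right) \left(I + z\right)$)
$20 H{\left(-5,6 \right)} = 20 \left(6^{2} + 26244 \left(-5\right) + 26244 \cdot 6 - 30\right) = 20 \left(36 - 131220 + 157464 - 30\right) = 20 \cdot 26250 = 525000$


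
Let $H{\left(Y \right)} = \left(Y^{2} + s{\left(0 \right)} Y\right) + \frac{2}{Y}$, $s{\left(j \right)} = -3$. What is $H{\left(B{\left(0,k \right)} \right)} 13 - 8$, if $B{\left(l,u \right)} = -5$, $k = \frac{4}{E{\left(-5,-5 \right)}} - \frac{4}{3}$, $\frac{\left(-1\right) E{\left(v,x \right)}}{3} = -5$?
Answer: $\frac{2534}{5} \approx 506.8$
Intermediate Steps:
$E{\left(v,x \right)} = 15$ ($E{\left(v,x \right)} = \left(-3\right) \left(-5\right) = 15$)
$k = - \frac{16}{15}$ ($k = \frac{4}{15} - \frac{4}{3} = - \frac{16}{15} \approx -1.0667$)
$H{\left(Y \right)} = Y^{2} - 3 Y + \frac{2}{Y}$ ($H{\left(Y \right)} = \left(Y^{2} - 3 Y\right) + \frac{2}{Y} = Y^{2} - 3 Y + \frac{2}{Y}$)
$H{\left(B{\left(0,k \right)} \right)} 13 - 8 = \frac{2 + \left(-5\right)^{2} \left(-3 - 5\right)}{-5} \cdot 13 - 8 = - \frac{2 + 25 \left(-8\right)}{5} \cdot 13 - 8 = - \frac{2 - 200}{5} \cdot 13 - 8 = \left(- \frac{1}{5}\right) \left(-198\right) 13 - 8 = \frac{198}{5} \cdot 13 - 8 = \frac{2574}{5} - 8 = \frac{2534}{5}$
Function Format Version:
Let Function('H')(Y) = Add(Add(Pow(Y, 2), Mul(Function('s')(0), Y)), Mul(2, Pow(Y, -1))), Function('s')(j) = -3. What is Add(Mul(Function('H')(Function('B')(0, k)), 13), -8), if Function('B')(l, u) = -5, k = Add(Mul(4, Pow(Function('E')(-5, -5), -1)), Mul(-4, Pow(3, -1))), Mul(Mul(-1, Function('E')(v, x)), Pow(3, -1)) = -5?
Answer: Rational(2534, 5) ≈ 506.80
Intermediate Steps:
Function('E')(v, x) = 15 (Function('E')(v, x) = Mul(-3, -5) = 15)
k = Rational(-16, 15) (k = Add(Mul(4, Pow(15, -1)), Mul(-4, Pow(3, -1))) = Add(Mul(4, Rational(1, 15)), Mul(-4, Rational(1, 3))) = Add(Rational(4, 15), Rational(-4, 3)) = Rational(-16, 15) ≈ -1.0667)
Function('H')(Y) = Add(Pow(Y, 2), Mul(-3, Y), Mul(2, Pow(Y, -1))) (Function('H')(Y) = Add(Add(Pow(Y, 2), Mul(-3, Y)), Mul(2, Pow(Y, -1))) = Add(Pow(Y, 2), Mul(-3, Y), Mul(2, Pow(Y, -1))))
Add(Mul(Function('H')(Function('B')(0, k)), 13), -8) = Add(Mul(Mul(Pow(-5, -1), Add(2, Mul(Pow(-5, 2), Add(-3, -5)))), 13), -8) = Add(Mul(Mul(Rational(-1, 5), Add(2, Mul(25, -8))), 13), -8) = Add(Mul(Mul(Rational(-1, 5), Add(2, -200)), 13), -8) = Add(Mul(Mul(Rational(-1, 5), -198), 13), -8) = Add(Mul(Rational(198, 5), 13), -8) = Add(Rational(2574, 5), -8) = Rational(2534, 5)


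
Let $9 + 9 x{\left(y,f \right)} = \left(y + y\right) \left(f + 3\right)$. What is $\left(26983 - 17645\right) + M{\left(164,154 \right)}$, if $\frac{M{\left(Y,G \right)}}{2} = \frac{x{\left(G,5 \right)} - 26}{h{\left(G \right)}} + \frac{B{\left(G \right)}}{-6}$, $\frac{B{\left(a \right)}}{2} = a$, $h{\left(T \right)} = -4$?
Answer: $\frac{164015}{18} \approx 9111.9$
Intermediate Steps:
$x{\left(y,f \right)} = -1 + \frac{2 y \left(3 + f\right)}{9}$ ($x{\left(y,f \right)} = -1 + \frac{\left(y + y\right) \left(f + 3\right)}{9} = -1 + \frac{2 y \left(3 + f\right)}{9}$)
$B{\left(a \right)} = 2 a$
$M{\left(Y,G \right)} = \frac{27}{2} - \frac{14 G}{9}$ ($M{\left(Y,G \right)} = 2 \left(\frac{\left(-1 + \frac{2 G}{3} + \frac{2}{9} \cdot 5 G\right) - 26}{-4} + \frac{2 G}{-6}\right) = 2 \left(\left(\left(-1 + \frac{2 G}{3} + \frac{10 G}{9}\right) - 26\right) \left(- \frac{1}{4}\right) + 2 G \left(- \frac{1}{6}\right)\right) = 2 \left(\left(\left(-1 + \frac{16 G}{9}\right) - 26\right) \left(- \frac{1}{4}\right) - \frac{G}{3}\right) = 2 \left(\left(-27 + \frac{16 G}{9}\right) \left(- \frac{1}{4}\right) - \frac{G}{3}\right) = 2 \left(\left(\frac{27}{4} - \frac{4 G}{9}\right) - \frac{G}{3}\right) = 2 \left(\frac{27}{4} - \frac{7 G}{9}\right) = \frac{27}{2} - \frac{14 G}{9}$)
$\left(26983 - 17645\right) + M{\left(164,154 \right)} = \left(26983 - 17645\right) + \left(\frac{27}{2} - \frac{2156}{9}\right) = 9338 + \left(\frac{27}{2} - \frac{2156}{9}\right) = 9338 - \frac{4069}{18} = \frac{164015}{18}$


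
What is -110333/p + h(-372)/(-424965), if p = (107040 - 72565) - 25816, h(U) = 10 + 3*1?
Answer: -46887775912/3679771935 ≈ -12.742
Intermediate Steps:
h(U) = 13 (h(U) = 10 + 3 = 13)
p = 8659 (p = 34475 - 25816 = 8659)
-110333/p + h(-372)/(-424965) = -110333/8659 + 13/(-424965) = -110333*1/8659 + 13*(-1/424965) = -110333/8659 - 13/424965 = -46887775912/3679771935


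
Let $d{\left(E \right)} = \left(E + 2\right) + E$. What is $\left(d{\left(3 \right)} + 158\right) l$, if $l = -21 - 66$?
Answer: $-14442$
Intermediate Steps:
$l = -87$
$d{\left(E \right)} = 2 + 2 E$ ($d{\left(E \right)} = \left(2 + E\right) + E = 2 + 2 E$)
$\left(d{\left(3 \right)} + 158\right) l = \left(\left(2 + 2 \cdot 3\right) + 158\right) \left(-87\right) = \left(\left(2 + 6\right) + 158\right) \left(-87\right) = \left(8 + 158\right) \left(-87\right) = 166 \left(-87\right) = -14442$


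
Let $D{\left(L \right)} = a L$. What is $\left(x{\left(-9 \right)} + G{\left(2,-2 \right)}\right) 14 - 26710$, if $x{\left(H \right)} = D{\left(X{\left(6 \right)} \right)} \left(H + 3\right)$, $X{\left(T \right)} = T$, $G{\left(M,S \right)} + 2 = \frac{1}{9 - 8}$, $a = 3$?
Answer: $-28236$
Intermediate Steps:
$G{\left(M,S \right)} = -1$ ($G{\left(M,S \right)} = -2 + \frac{1}{9 - 8} = -2 + 1^{-1} = -2 + 1 = -1$)
$D{\left(L \right)} = 3 L$
$x{\left(H \right)} = 54 + 18 H$ ($x{\left(H \right)} = 3 \cdot 6 \left(H + 3\right) = 18 \left(3 + H\right) = 54 + 18 H$)
$\left(x{\left(-9 \right)} + G{\left(2,-2 \right)}\right) 14 - 26710 = \left(\left(54 + 18 \left(-9\right)\right) - 1\right) 14 - 26710 = \left(\left(54 - 162\right) - 1\right) 14 - 26710 = \left(-108 - 1\right) 14 - 26710 = \left(-109\right) 14 - 26710 = -1526 - 26710 = -28236$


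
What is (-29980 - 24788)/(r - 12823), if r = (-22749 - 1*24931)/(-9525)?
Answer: 104333040/24418279 ≈ 4.2727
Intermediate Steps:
r = 9536/1905 (r = (-22749 - 24931)*(-1/9525) = -47680*(-1/9525) = 9536/1905 ≈ 5.0058)
(-29980 - 24788)/(r - 12823) = (-29980 - 24788)/(9536/1905 - 12823) = -54768/(-24418279/1905) = -54768*(-1905/24418279) = 104333040/24418279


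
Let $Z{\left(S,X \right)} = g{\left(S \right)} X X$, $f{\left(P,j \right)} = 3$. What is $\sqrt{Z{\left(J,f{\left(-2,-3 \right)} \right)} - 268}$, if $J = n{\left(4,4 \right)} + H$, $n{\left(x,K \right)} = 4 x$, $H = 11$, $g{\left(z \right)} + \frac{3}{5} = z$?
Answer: $\frac{2 i \sqrt{190}}{5} \approx 5.5136 i$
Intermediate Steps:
$g{\left(z \right)} = - \frac{3}{5} + z$
$J = 27$ ($J = 4 \cdot 4 + 11 = 16 + 11 = 27$)
$Z{\left(S,X \right)} = X^{2} \left(- \frac{3}{5} + S\right)$ ($Z{\left(S,X \right)} = \left(- \frac{3}{5} + S\right) X X = X \left(- \frac{3}{5} + S\right) X = X^{2} \left(- \frac{3}{5} + S\right)$)
$\sqrt{Z{\left(J,f{\left(-2,-3 \right)} \right)} - 268} = \sqrt{3^{2} \left(- \frac{3}{5} + 27\right) - 268} = \sqrt{9 \cdot \frac{132}{5} - 268} = \sqrt{\frac{1188}{5} - 268} = \sqrt{- \frac{152}{5}} = \frac{2 i \sqrt{190}}{5}$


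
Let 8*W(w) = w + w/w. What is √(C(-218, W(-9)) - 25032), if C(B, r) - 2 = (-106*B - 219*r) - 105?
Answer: 4*I*√113 ≈ 42.521*I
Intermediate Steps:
W(w) = ⅛ + w/8 (W(w) = (w + w/w)/8 = (w + 1)/8 = (1 + w)/8 = ⅛ + w/8)
C(B, r) = -103 - 219*r - 106*B (C(B, r) = 2 + ((-106*B - 219*r) - 105) = 2 + ((-219*r - 106*B) - 105) = 2 + (-105 - 219*r - 106*B) = -103 - 219*r - 106*B)
√(C(-218, W(-9)) - 25032) = √((-103 - 219*(⅛ + (⅛)*(-9)) - 106*(-218)) - 25032) = √((-103 - 219*(⅛ - 9/8) + 23108) - 25032) = √((-103 - 219*(-1) + 23108) - 25032) = √((-103 + 219 + 23108) - 25032) = √(23224 - 25032) = √(-1808) = 4*I*√113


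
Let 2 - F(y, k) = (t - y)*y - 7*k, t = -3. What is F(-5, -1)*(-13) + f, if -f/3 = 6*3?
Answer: -119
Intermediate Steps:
f = -54 (f = -18*3 = -3*18 = -54)
F(y, k) = 2 + 7*k - y*(-3 - y) (F(y, k) = 2 - ((-3 - y)*y - 7*k) = 2 - (y*(-3 - y) - 7*k) = 2 - (-7*k + y*(-3 - y)) = 2 + (7*k - y*(-3 - y)) = 2 + 7*k - y*(-3 - y))
F(-5, -1)*(-13) + f = (2 + (-5)² + 3*(-5) + 7*(-1))*(-13) - 54 = (2 + 25 - 15 - 7)*(-13) - 54 = 5*(-13) - 54 = -65 - 54 = -119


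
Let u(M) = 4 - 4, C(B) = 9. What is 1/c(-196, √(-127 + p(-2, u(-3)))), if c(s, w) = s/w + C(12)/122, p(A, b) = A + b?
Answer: 141642/571794193 - 2917264*I*√129/571794193 ≈ 0.00024772 - 0.057947*I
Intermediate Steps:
u(M) = 0
c(s, w) = 9/122 + s/w (c(s, w) = s/w + 9/122 = 9/122 + s/w)
1/c(-196, √(-127 + p(-2, u(-3)))) = 1/(9/122 - 196/√(-127 + (-2 + 0))) = 1/(9/122 - 196/√(-127 - 2)) = 1/(9/122 - 196*(-I*√129/129)) = 1/(9/122 - (-196)*I*√129/129) = 1/(9/122 + 196*I*√129/129)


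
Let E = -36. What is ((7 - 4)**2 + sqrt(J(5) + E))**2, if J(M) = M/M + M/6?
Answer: (54 + I*sqrt(1230))**2/36 ≈ 46.833 + 105.21*I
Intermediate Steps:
J(M) = 1 + M/6 (J(M) = 1 + M*(1/6) = 1 + M/6)
((7 - 4)**2 + sqrt(J(5) + E))**2 = ((7 - 4)**2 + sqrt((1 + (1/6)*5) - 36))**2 = (3**2 + sqrt((1 + 5/6) - 36))**2 = (9 + sqrt(11/6 - 36))**2 = (9 + sqrt(-205/6))**2 = (9 + I*sqrt(1230)/6)**2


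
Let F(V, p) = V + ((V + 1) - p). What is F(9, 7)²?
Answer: 144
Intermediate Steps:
F(V, p) = 1 - p + 2*V (F(V, p) = V + ((1 + V) - p) = V + (1 + V - p) = 1 - p + 2*V)
F(9, 7)² = (1 - 1*7 + 2*9)² = (1 - 7 + 18)² = 12² = 144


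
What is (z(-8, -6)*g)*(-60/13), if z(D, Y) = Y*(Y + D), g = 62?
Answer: -312480/13 ≈ -24037.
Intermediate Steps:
z(D, Y) = Y*(D + Y)
(z(-8, -6)*g)*(-60/13) = (-6*(-8 - 6)*62)*(-60/13) = (-6*(-14)*62)*(-60*1/13) = (84*62)*(-60/13) = 5208*(-60/13) = -312480/13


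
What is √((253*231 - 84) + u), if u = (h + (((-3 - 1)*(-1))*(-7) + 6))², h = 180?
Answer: √83323 ≈ 288.66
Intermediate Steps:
u = 24964 (u = (180 + (((-3 - 1)*(-1))*(-7) + 6))² = (180 + (-4*(-1)*(-7) + 6))² = (180 + (4*(-7) + 6))² = (180 + (-28 + 6))² = (180 - 22)² = 158² = 24964)
√((253*231 - 84) + u) = √((253*231 - 84) + 24964) = √((58443 - 84) + 24964) = √(58359 + 24964) = √83323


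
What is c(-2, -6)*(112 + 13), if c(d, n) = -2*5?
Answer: -1250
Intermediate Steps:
c(d, n) = -10
c(-2, -6)*(112 + 13) = -10*(112 + 13) = -10*125 = -1250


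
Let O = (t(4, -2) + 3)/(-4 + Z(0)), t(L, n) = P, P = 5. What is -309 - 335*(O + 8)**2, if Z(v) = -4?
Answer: -16724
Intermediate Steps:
t(L, n) = 5
O = -1 (O = (5 + 3)/(-4 - 4) = 8/(-8) = 8*(-1/8) = -1)
-309 - 335*(O + 8)**2 = -309 - 335*(-1 + 8)**2 = -309 - 335*7**2 = -309 - 335*49 = -309 - 16415 = -16724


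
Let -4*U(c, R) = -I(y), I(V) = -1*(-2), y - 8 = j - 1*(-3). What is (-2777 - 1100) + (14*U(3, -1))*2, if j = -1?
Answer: -3863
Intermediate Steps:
y = 10 (y = 8 + (-1 - 1*(-3)) = 8 + (-1 + 3) = 8 + 2 = 10)
I(V) = 2
U(c, R) = 1/2 (U(c, R) = -(-1)*2/4 = -1/4*(-2) = 1/2)
(-2777 - 1100) + (14*U(3, -1))*2 = (-2777 - 1100) + (14*(1/2))*2 = -3877 + 7*2 = -3877 + 14 = -3863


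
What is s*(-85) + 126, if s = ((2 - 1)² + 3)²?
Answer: -1234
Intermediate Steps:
s = 16 (s = (1² + 3)² = (1 + 3)² = 4² = 16)
s*(-85) + 126 = 16*(-85) + 126 = -1360 + 126 = -1234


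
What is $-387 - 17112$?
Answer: $-17499$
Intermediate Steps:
$-387 - 17112 = -17499$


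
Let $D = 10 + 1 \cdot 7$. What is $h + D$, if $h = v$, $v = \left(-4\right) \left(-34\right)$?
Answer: $153$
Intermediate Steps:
$v = 136$
$D = 17$ ($D = 10 + 7 = 17$)
$h = 136$
$h + D = 136 + 17 = 153$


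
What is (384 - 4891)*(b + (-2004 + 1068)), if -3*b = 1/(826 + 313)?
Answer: 14414796691/3417 ≈ 4.2186e+6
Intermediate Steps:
b = -1/3417 (b = -1/(3*(826 + 313)) = -⅓/1139 = -⅓*1/1139 = -1/3417 ≈ -0.00029265)
(384 - 4891)*(b + (-2004 + 1068)) = (384 - 4891)*(-1/3417 + (-2004 + 1068)) = -4507*(-1/3417 - 936) = -4507*(-3198313/3417) = 14414796691/3417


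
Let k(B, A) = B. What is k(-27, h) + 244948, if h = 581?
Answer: 244921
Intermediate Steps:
k(-27, h) + 244948 = -27 + 244948 = 244921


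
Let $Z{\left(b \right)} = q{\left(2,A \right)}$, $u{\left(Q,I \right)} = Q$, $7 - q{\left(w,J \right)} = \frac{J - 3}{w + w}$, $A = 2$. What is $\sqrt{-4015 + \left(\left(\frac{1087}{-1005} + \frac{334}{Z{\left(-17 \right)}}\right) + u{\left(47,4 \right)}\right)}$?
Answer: $\frac{17 i \sqrt{11530548915}}{29145} \approx 62.634 i$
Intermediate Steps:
$q{\left(w,J \right)} = 7 - \frac{-3 + J}{2 w}$ ($q{\left(w,J \right)} = 7 - \frac{J - 3}{w + w} = 7 - \frac{-3 + J}{2 w}$)
$Z{\left(b \right)} = \frac{29}{4}$ ($Z{\left(b \right)} = \frac{3 - 2 + 14 \cdot 2}{2 \cdot 2} = \frac{1}{2} \cdot \frac{1}{2} \left(3 - 2 + 28\right) = \frac{1}{2} \cdot \frac{1}{2} \cdot 29 = \frac{29}{4}$)
$\sqrt{-4015 + \left(\left(\frac{1087}{-1005} + \frac{334}{Z{\left(-17 \right)}}\right) + u{\left(47,4 \right)}\right)} = \sqrt{-4015 + \left(\left(\frac{1087}{-1005} + \frac{334}{\frac{29}{4}}\right) + 47\right)} = \sqrt{-4015 + \left(\left(1087 \left(- \frac{1}{1005}\right) + 334 \cdot \frac{4}{29}\right) + 47\right)} = \sqrt{-4015 + \left(\left(- \frac{1087}{1005} + \frac{1336}{29}\right) + 47\right)} = \sqrt{-4015 + \left(\frac{1311157}{29145} + 47\right)} = \sqrt{-4015 + \frac{2680972}{29145}} = \sqrt{- \frac{114336203}{29145}} = \frac{17 i \sqrt{11530548915}}{29145}$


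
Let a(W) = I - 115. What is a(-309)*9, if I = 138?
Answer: 207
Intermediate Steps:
a(W) = 23 (a(W) = 138 - 115 = 23)
a(-309)*9 = 23*9 = 207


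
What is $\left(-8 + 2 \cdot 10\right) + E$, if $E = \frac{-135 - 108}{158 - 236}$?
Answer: $\frac{393}{26} \approx 15.115$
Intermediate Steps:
$E = \frac{81}{26}$ ($E = - \frac{243}{-78} = \left(-243\right) \left(- \frac{1}{78}\right) = \frac{81}{26} \approx 3.1154$)
$\left(-8 + 2 \cdot 10\right) + E = \left(-8 + 2 \cdot 10\right) + \frac{81}{26} = \left(-8 + 20\right) + \frac{81}{26} = 12 + \frac{81}{26} = \frac{393}{26}$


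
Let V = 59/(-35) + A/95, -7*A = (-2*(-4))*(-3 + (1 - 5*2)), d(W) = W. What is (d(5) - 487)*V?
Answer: 98810/133 ≈ 742.93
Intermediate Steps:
A = 96/7 (A = -(-2*(-4))*(-3 + (1 - 5*2))/7 = -8*(-3 + (1 - 10))/7 = -8*(-3 - 9)/7 = -8*(-12)/7 = -⅐*(-96) = 96/7 ≈ 13.714)
V = -205/133 (V = 59/(-35) + (96/7)/95 = 59*(-1/35) + (96/7)*(1/95) = -59/35 + 96/665 = -205/133 ≈ -1.5414)
(d(5) - 487)*V = (5 - 487)*(-205/133) = -482*(-205/133) = 98810/133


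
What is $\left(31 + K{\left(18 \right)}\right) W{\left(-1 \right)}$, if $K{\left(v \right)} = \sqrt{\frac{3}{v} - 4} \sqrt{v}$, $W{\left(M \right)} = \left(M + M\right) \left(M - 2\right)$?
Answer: $186 + 6 i \sqrt{69} \approx 186.0 + 49.84 i$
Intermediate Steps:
$W{\left(M \right)} = 2 M \left(-2 + M\right)$
$K{\left(v \right)} = \sqrt{v} \sqrt{-4 + \frac{3}{v}}$ ($K{\left(v \right)} = \sqrt{-4 + \frac{3}{v}} \sqrt{v} = \sqrt{v} \sqrt{-4 + \frac{3}{v}}$)
$\left(31 + K{\left(18 \right)}\right) W{\left(-1 \right)} = \left(31 + \sqrt{18} \sqrt{-4 + \frac{3}{18}}\right) 2 \left(-1\right) \left(-2 - 1\right) = \left(31 + 3 \sqrt{2} \sqrt{-4 + 3 \cdot \frac{1}{18}}\right) 2 \left(-1\right) \left(-3\right) = \left(31 + 3 \sqrt{2} \sqrt{-4 + \frac{1}{6}}\right) 6 = \left(31 + 3 \sqrt{2} \sqrt{- \frac{23}{6}}\right) 6 = \left(31 + 3 \sqrt{2} \frac{i \sqrt{138}}{6}\right) 6 = \left(31 + i \sqrt{69}\right) 6 = 186 + 6 i \sqrt{69}$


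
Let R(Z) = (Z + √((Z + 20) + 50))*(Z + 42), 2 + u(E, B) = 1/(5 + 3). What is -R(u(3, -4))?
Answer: 4815/64 - 321*√1090/32 ≈ -255.95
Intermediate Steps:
u(E, B) = -15/8 (u(E, B) = -2 + 1/(5 + 3) = -2 + 1/8 = -2 + ⅛ = -15/8)
R(Z) = (42 + Z)*(Z + √(70 + Z)) (R(Z) = (Z + √((20 + Z) + 50))*(42 + Z) = (Z + √(70 + Z))*(42 + Z) = (42 + Z)*(Z + √(70 + Z)))
-R(u(3, -4)) = -((-15/8)² + 42*(-15/8) + 42*√(70 - 15/8) - 15*√(70 - 15/8)/8) = -(225/64 - 315/4 + 42*√(545/8) - 15*√1090/32) = -(225/64 - 315/4 + 42*(√1090/4) - 15*√1090/32) = -(225/64 - 315/4 + 21*√1090/2 - 15*√1090/32) = -(-4815/64 + 321*√1090/32) = 4815/64 - 321*√1090/32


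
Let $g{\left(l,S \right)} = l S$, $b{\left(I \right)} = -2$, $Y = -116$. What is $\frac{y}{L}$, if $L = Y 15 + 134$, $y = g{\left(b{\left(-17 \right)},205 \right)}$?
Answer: $\frac{205}{803} \approx 0.25529$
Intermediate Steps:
$g{\left(l,S \right)} = S l$
$y = -410$ ($y = 205 \left(-2\right) = -410$)
$L = -1606$ ($L = \left(-116\right) 15 + 134 = -1740 + 134 = -1606$)
$\frac{y}{L} = - \frac{410}{-1606} = \left(-410\right) \left(- \frac{1}{1606}\right) = \frac{205}{803}$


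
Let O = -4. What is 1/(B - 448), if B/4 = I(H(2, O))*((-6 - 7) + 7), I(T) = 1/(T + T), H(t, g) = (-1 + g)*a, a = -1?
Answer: -5/2252 ≈ -0.0022202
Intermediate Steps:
H(t, g) = 1 - g (H(t, g) = (-1 + g)*(-1) = 1 - g)
I(T) = 1/(2*T)
B = -12/5 (B = 4*((1/(2*(1 - 1*(-4))))*((-6 - 7) + 7)) = 4*((1/(2*(1 + 4)))*(-13 + 7)) = 4*(((1/2)/5)*(-6)) = 4*(((1/2)*(1/5))*(-6)) = 4*((1/10)*(-6)) = 4*(-3/5) = -12/5 ≈ -2.4000)
1/(B - 448) = 1/(-12/5 - 448) = 1/(-2252/5) = -5/2252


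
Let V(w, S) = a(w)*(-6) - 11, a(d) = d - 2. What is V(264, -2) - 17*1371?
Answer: -24890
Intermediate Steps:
a(d) = -2 + d
V(w, S) = 1 - 6*w (V(w, S) = (-2 + w)*(-6) - 11 = (12 - 6*w) - 11 = 1 - 6*w)
V(264, -2) - 17*1371 = (1 - 6*264) - 17*1371 = (1 - 1584) - 23307 = -1583 - 23307 = -24890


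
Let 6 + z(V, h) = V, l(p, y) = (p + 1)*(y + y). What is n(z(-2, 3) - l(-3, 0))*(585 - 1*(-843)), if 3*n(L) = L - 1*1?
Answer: -4284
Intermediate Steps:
l(p, y) = 2*y*(1 + p) (l(p, y) = (1 + p)*(2*y) = 2*y*(1 + p))
z(V, h) = -6 + V
n(L) = -⅓ + L/3 (n(L) = (L - 1*1)/3 = (L - 1)/3 = (-1 + L)/3 = -⅓ + L/3)
n(z(-2, 3) - l(-3, 0))*(585 - 1*(-843)) = (-⅓ + ((-6 - 2) - 2*0*(1 - 3))/3)*(585 - 1*(-843)) = (-⅓ + (-8 - 2*0*(-2))/3)*(585 + 843) = (-⅓ + (-8 - 1*0)/3)*1428 = (-⅓ + (-8 + 0)/3)*1428 = (-⅓ + (⅓)*(-8))*1428 = (-⅓ - 8/3)*1428 = -3*1428 = -4284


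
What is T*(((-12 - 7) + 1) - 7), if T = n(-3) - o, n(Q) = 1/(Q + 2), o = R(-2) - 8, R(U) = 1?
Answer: -150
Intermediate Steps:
o = -7 (o = 1 - 8 = -7)
n(Q) = 1/(2 + Q)
T = 6 (T = 1/(2 - 3) - 1*(-7) = 1/(-1) + 7 = -1 + 7 = 6)
T*(((-12 - 7) + 1) - 7) = 6*(((-12 - 7) + 1) - 7) = 6*((-19 + 1) - 7) = 6*(-18 - 7) = 6*(-25) = -150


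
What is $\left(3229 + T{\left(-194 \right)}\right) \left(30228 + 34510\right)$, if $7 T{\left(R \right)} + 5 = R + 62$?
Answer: $\frac{1454403908}{7} \approx 2.0777 \cdot 10^{8}$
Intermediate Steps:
$T{\left(R \right)} = \frac{57}{7} + \frac{R}{7}$ ($T{\left(R \right)} = - \frac{5}{7} + \frac{R + 62}{7} = - \frac{5}{7} + \frac{62 + R}{7} = - \frac{5}{7} + \left(\frac{62}{7} + \frac{R}{7}\right) = \frac{57}{7} + \frac{R}{7}$)
$\left(3229 + T{\left(-194 \right)}\right) \left(30228 + 34510\right) = \left(3229 + \left(\frac{57}{7} + \frac{1}{7} \left(-194\right)\right)\right) \left(30228 + 34510\right) = \left(3229 + \left(\frac{57}{7} - \frac{194}{7}\right)\right) 64738 = \left(3229 - \frac{137}{7}\right) 64738 = \frac{22466}{7} \cdot 64738 = \frac{1454403908}{7}$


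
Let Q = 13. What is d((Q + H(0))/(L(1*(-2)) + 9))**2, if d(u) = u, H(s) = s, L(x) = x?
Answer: 169/49 ≈ 3.4490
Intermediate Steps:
d((Q + H(0))/(L(1*(-2)) + 9))**2 = ((13 + 0)/(1*(-2) + 9))**2 = (13/(-2 + 9))**2 = (13/7)**2 = 169/49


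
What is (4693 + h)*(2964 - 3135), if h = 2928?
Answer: -1303191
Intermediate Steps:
(4693 + h)*(2964 - 3135) = (4693 + 2928)*(2964 - 3135) = 7621*(-171) = -1303191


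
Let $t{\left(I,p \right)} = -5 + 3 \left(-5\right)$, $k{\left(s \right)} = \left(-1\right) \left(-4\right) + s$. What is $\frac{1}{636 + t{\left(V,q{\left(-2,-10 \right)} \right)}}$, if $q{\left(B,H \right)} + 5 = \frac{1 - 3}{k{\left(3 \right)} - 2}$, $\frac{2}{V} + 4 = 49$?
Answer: $\frac{1}{616} \approx 0.0016234$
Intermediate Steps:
$V = \frac{2}{45}$ ($V = \frac{2}{-4 + 49} = \frac{2}{45} \approx 0.044444$)
$k{\left(s \right)} = 4 + s$
$q{\left(B,H \right)} = - \frac{27}{5}$ ($q{\left(B,H \right)} = -5 + \frac{1 - 3}{\left(4 + 3\right) - 2} = -5 + \frac{1 - 3}{7 - 2} = -5 + \frac{1 - 3}{5} = -5 - \frac{2}{5} = - \frac{27}{5}$)
$t{\left(I,p \right)} = -20$ ($t{\left(I,p \right)} = -5 - 15 = -20$)
$\frac{1}{636 + t{\left(V,q{\left(-2,-10 \right)} \right)}} = \frac{1}{636 - 20} = \frac{1}{616}$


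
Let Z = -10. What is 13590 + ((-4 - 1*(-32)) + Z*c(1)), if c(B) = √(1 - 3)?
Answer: 13618 - 10*I*√2 ≈ 13618.0 - 14.142*I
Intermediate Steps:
c(B) = I*√2 (c(B) = √(-2) = I*√2)
13590 + ((-4 - 1*(-32)) + Z*c(1)) = 13590 + ((-4 - 1*(-32)) - 10*I*√2) = 13590 + ((-4 + 32) - 10*I*√2) = 13590 + (28 - 10*I*√2) = 13618 - 10*I*√2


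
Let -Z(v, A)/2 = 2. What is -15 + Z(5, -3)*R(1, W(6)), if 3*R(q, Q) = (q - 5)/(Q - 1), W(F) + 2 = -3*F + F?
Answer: -691/45 ≈ -15.356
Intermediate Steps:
Z(v, A) = -4 (Z(v, A) = -2*2 = -4)
W(F) = -2 - 2*F (W(F) = -2 + (-3*F + F) = -2 - 2*F)
R(q, Q) = (-5 + q)/(3*(-1 + Q)) (R(q, Q) = ((q - 5)/(Q - 1))/3 = ((-5 + q)/(-1 + Q))/3 = (-5 + q)/(3*(-1 + Q)))
-15 + Z(5, -3)*R(1, W(6)) = -15 - 4*(-5 + 1)/(3*(-1 + (-2 - 2*6))) = -15 - 4*(-4)/(3*(-1 + (-2 - 12))) = -15 - 4*(-4)/(3*(-1 - 14)) = -15 - 4*(-4)/(3*(-15)) = -15 - 4*(-1)*(-4)/(3*15) = -15 - 4*4/45 = -15 - 16/45 = -691/45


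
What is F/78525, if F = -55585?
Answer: -11117/15705 ≈ -0.70786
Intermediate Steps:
F/78525 = -55585/78525 = -55585*1/78525 = -11117/15705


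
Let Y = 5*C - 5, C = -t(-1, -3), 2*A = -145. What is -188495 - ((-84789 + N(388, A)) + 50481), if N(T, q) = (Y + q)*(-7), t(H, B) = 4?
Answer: -309739/2 ≈ -1.5487e+5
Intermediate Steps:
A = -145/2 (A = (½)*(-145) = -145/2 ≈ -72.500)
C = -4 (C = -1*4 = -4)
Y = -25 (Y = 5*(-4) - 5 = -20 - 5 = -25)
N(T, q) = 175 - 7*q (N(T, q) = (-25 + q)*(-7) = 175 - 7*q)
-188495 - ((-84789 + N(388, A)) + 50481) = -188495 - ((-84789 + (175 - 7*(-145/2))) + 50481) = -188495 - ((-84789 + (175 + 1015/2)) + 50481) = -188495 - ((-84789 + 1365/2) + 50481) = -188495 - (-168213/2 + 50481) = -188495 - 1*(-67251/2) = -188495 + 67251/2 = -309739/2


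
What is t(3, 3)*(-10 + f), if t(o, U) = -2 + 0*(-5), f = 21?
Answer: -22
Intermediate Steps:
t(o, U) = -2 (t(o, U) = -2 + 0 = -2)
t(3, 3)*(-10 + f) = -2*(-10 + 21) = -2*11 = -22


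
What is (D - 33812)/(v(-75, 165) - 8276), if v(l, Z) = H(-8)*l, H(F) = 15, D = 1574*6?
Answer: 24368/9401 ≈ 2.5921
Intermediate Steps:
D = 9444
v(l, Z) = 15*l
(D - 33812)/(v(-75, 165) - 8276) = (9444 - 33812)/(15*(-75) - 8276) = -24368/(-1125 - 8276) = -24368/(-9401) = -24368*(-1/9401) = 24368/9401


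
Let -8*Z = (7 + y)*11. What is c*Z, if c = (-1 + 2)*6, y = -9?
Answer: 33/2 ≈ 16.500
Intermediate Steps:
Z = 11/4 (Z = -(7 - 9)*11/8 = -(-1)*11/4 = -⅛*(-22) = 11/4 ≈ 2.7500)
c = 6 (c = 1*6 = 6)
c*Z = 6*(11/4) = 33/2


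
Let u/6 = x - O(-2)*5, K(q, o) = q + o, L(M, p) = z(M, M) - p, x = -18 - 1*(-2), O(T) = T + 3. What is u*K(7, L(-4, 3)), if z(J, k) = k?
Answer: 0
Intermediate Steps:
O(T) = 3 + T
x = -16 (x = -18 + 2 = -16)
L(M, p) = M - p
K(q, o) = o + q
u = -126 (u = 6*(-16 - (3 - 2)*5) = 6*(-16 - 5) = 6*(-21) = -126)
u*K(7, L(-4, 3)) = -126*((-4 - 1*3) + 7) = -126*((-4 - 3) + 7) = -126*(-7 + 7) = -126*0 = 0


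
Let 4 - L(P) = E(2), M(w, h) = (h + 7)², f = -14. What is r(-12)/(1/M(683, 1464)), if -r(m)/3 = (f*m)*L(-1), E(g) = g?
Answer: -2181151728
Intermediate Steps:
M(w, h) = (7 + h)²
L(P) = 2 (L(P) = 4 - 1*2 = 4 - 2 = 2)
r(m) = 84*m (r(m) = -3*(-14*m)*2 = -(-84)*m = 84*m)
r(-12)/(1/M(683, 1464)) = (84*(-12))/(1/((7 + 1464)²)) = -1008*1471² = -1008/(1/2163841) = -1008/1/2163841 = -1008*2163841 = -2181151728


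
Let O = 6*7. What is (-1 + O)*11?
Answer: 451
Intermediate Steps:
O = 42
(-1 + O)*11 = (-1 + 42)*11 = 41*11 = 451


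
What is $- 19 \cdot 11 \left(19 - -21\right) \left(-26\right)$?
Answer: $217360$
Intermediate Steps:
$- 19 \cdot 11 \left(19 - -21\right) \left(-26\right) = - 19 \cdot 11 \left(19 + 21\right) \left(-26\right) = - 19 \cdot 11 \cdot 40 \left(-26\right) = - 19 \cdot 440 \left(-26\right) = \left(-19\right) \left(-11440\right) = 217360$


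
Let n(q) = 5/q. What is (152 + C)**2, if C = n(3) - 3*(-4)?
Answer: 247009/9 ≈ 27445.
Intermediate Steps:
C = 41/3 (C = 5/3 - 3*(-4) = 5*(1/3) + 12 = 5/3 + 12 = 41/3 ≈ 13.667)
(152 + C)**2 = (152 + 41/3)**2 = (497/3)**2 = 247009/9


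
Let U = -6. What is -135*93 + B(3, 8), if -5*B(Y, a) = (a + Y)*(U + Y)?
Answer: -62742/5 ≈ -12548.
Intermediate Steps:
B(Y, a) = -(-6 + Y)*(Y + a)/5 (B(Y, a) = -(a + Y)*(-6 + Y)/5 = -(Y + a)*(-6 + Y)/5 = -(-6 + Y)*(Y + a)/5)
-135*93 + B(3, 8) = -135*93 + (-1/5*3**2 + (6/5)*3 + (6/5)*8 - 1/5*3*8) = -12555 + (-1/5*9 + 18/5 + 48/5 - 24/5) = -12555 + (-9/5 + 18/5 + 48/5 - 24/5) = -12555 + 33/5 = -62742/5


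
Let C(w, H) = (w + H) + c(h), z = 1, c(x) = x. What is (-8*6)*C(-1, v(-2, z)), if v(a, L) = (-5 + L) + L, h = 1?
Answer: 144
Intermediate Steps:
v(a, L) = -5 + 2*L
C(w, H) = 1 + H + w (C(w, H) = (w + H) + 1 = (H + w) + 1 = 1 + H + w)
(-8*6)*C(-1, v(-2, z)) = (-8*6)*(1 + (-5 + 2*1) - 1) = -48*(1 + (-5 + 2) - 1) = -48*(1 - 3 - 1) = -48*(-3) = 144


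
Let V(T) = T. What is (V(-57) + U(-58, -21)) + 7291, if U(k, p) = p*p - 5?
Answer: 7670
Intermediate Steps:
U(k, p) = -5 + p² (U(k, p) = p² - 5 = -5 + p²)
(V(-57) + U(-58, -21)) + 7291 = (-57 + (-5 + (-21)²)) + 7291 = (-57 + (-5 + 441)) + 7291 = (-57 + 436) + 7291 = 379 + 7291 = 7670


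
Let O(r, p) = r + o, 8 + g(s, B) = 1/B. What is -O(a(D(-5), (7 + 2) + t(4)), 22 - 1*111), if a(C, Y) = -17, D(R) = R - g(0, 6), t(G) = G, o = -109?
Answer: 126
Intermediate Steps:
g(s, B) = -8 + 1/B
D(R) = 47/6 + R (D(R) = R - (-8 + 1/6) = R - 1*(-47/6) = R + 47/6 = 47/6 + R)
O(r, p) = -109 + r (O(r, p) = r - 109 = -109 + r)
-O(a(D(-5), (7 + 2) + t(4)), 22 - 1*111) = -(-109 - 17) = -1*(-126) = 126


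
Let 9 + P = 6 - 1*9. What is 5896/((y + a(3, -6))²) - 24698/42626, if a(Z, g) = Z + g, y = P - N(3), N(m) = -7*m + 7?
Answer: 125649099/21313 ≈ 5895.4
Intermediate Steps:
N(m) = 7 - 7*m
P = -12 (P = -9 + (6 - 1*9) = -9 + (6 - 9) = -9 - 3 = -12)
y = 2 (y = -12 - (7 - 7*3) = -12 - (7 - 21) = -12 - 1*(-14) = -12 + 14 = 2)
5896/((y + a(3, -6))²) - 24698/42626 = 5896/((2 + (3 - 6))²) - 24698/42626 = 5896/((2 - 3)²) - 24698*1/42626 = 5896/((-1)²) - 12349/21313 = 5896/1 - 12349/21313 = 5896*1 - 12349/21313 = 5896 - 12349/21313 = 125649099/21313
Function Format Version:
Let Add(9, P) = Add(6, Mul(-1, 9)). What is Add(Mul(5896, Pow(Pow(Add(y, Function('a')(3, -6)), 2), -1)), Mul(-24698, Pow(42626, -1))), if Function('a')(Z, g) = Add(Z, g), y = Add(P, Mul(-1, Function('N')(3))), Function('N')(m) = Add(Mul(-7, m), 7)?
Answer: Rational(125649099, 21313) ≈ 5895.4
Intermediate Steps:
Function('N')(m) = Add(7, Mul(-7, m))
P = -12 (P = Add(-9, Add(6, Mul(-1, 9))) = Add(-9, Add(6, -9)) = Add(-9, -3) = -12)
y = 2 (y = Add(-12, Mul(-1, Add(7, Mul(-7, 3)))) = Add(-12, Mul(-1, Add(7, -21))) = Add(-12, Mul(-1, -14)) = Add(-12, 14) = 2)
Add(Mul(5896, Pow(Pow(Add(y, Function('a')(3, -6)), 2), -1)), Mul(-24698, Pow(42626, -1))) = Add(Mul(5896, Pow(Pow(Add(2, Add(3, -6)), 2), -1)), Mul(-24698, Pow(42626, -1))) = Add(Mul(5896, Pow(Pow(Add(2, -3), 2), -1)), Mul(-24698, Rational(1, 42626))) = Add(Mul(5896, Pow(Pow(-1, 2), -1)), Rational(-12349, 21313)) = Add(Mul(5896, Pow(1, -1)), Rational(-12349, 21313)) = Add(Mul(5896, 1), Rational(-12349, 21313)) = Add(5896, Rational(-12349, 21313)) = Rational(125649099, 21313)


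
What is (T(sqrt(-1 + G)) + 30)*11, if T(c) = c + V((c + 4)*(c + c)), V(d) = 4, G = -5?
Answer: 374 + 11*I*sqrt(6) ≈ 374.0 + 26.944*I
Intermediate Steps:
T(c) = 4 + c (T(c) = c + 4 = 4 + c)
(T(sqrt(-1 + G)) + 30)*11 = ((4 + sqrt(-1 - 5)) + 30)*11 = ((4 + sqrt(-6)) + 30)*11 = ((4 + I*sqrt(6)) + 30)*11 = (34 + I*sqrt(6))*11 = 374 + 11*I*sqrt(6)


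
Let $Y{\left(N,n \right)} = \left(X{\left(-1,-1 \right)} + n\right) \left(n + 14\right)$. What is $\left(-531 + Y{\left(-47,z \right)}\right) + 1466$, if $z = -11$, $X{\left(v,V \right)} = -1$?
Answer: $899$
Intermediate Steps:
$Y{\left(N,n \right)} = \left(-1 + n\right) \left(14 + n\right)$ ($Y{\left(N,n \right)} = \left(-1 + n\right) \left(n + 14\right) = \left(-1 + n\right) \left(14 + n\right)$)
$\left(-531 + Y{\left(-47,z \right)}\right) + 1466 = \left(-531 + \left(-14 + \left(-11\right)^{2} + 13 \left(-11\right)\right)\right) + 1466 = \left(-531 - 36\right) + 1466 = -567 + 1466 = 899$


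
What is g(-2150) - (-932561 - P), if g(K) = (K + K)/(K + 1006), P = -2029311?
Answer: -313669425/286 ≈ -1.0967e+6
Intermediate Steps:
g(K) = 2*K/(1006 + K) (g(K) = (2*K)/(1006 + K) = 2*K/(1006 + K))
g(-2150) - (-932561 - P) = 2*(-2150)/(1006 - 2150) - (-932561 - 1*(-2029311)) = 2*(-2150)/(-1144) - (-932561 + 2029311) = 2*(-2150)*(-1/1144) - 1*1096750 = 1075/286 - 1096750 = -313669425/286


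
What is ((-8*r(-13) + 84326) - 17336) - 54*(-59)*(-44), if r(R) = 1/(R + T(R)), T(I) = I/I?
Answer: -219580/3 ≈ -73193.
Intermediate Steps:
T(I) = 1
r(R) = 1/(1 + R) (r(R) = 1/(R + 1) = 1/(1 + R))
((-8*r(-13) + 84326) - 17336) - 54*(-59)*(-44) = ((-8/(1 - 13) + 84326) - 17336) - 54*(-59)*(-44) = ((-8/(-12) + 84326) - 17336) - (-3186)*(-44) = ((-8*(-1/12) + 84326) - 17336) - 1*140184 = ((2/3 + 84326) - 17336) - 140184 = (252980/3 - 17336) - 140184 = 200972/3 - 140184 = -219580/3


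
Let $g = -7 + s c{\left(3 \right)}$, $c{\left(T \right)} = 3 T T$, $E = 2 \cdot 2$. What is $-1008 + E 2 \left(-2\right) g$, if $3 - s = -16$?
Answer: $-9104$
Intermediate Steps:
$s = 19$ ($s = 3 - -16 = 3 + 16 = 19$)
$E = 4$
$c{\left(T \right)} = 3 T^{2}$
$g = 506$ ($g = -7 + 19 \cdot 3 \cdot 3^{2} = -7 + 19 \cdot 3 \cdot 9 = -7 + 19 \cdot 27 = -7 + 513 = 506$)
$-1008 + E 2 \left(-2\right) g = -1008 + 4 \cdot 2 \left(-2\right) 506 = -1008 + 8 \left(-2\right) 506 = -1008 - 8096 = -9104$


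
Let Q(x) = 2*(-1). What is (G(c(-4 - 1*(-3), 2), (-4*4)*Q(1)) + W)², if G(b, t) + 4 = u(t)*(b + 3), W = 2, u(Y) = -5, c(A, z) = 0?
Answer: 289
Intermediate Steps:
Q(x) = -2
G(b, t) = -19 - 5*b (G(b, t) = -4 - 5*(b + 3) = -4 - 5*(3 + b) = -4 + (-15 - 5*b) = -19 - 5*b)
(G(c(-4 - 1*(-3), 2), (-4*4)*Q(1)) + W)² = ((-19 - 5*0) + 2)² = ((-19 + 0) + 2)² = (-19 + 2)² = (-17)² = 289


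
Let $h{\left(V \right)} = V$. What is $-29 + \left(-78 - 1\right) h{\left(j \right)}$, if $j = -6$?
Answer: $445$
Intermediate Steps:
$-29 + \left(-78 - 1\right) h{\left(j \right)} = -29 + \left(-78 - 1\right) \left(-6\right) = -29 - -474 = -29 + 474 = 445$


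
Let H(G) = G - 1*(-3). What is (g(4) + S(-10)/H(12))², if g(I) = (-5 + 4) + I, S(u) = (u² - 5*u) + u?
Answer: 1369/9 ≈ 152.11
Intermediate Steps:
H(G) = 3 + G (H(G) = G + 3 = 3 + G)
S(u) = u² - 4*u
g(I) = -1 + I
(g(4) + S(-10)/H(12))² = ((-1 + 4) + (-10*(-4 - 10))/(3 + 12))² = (3 - 10*(-14)/15)² = (3 + 140*(1/15))² = (3 + 28/3)² = (37/3)² = 1369/9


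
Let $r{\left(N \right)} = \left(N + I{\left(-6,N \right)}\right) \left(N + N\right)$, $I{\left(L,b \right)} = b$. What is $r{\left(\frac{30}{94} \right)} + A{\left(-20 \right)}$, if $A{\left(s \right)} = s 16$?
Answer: $- \frac{705980}{2209} \approx -319.59$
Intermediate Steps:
$r{\left(N \right)} = 4 N^{2}$ ($r{\left(N \right)} = \left(N + N\right) \left(N + N\right) = 2 N 2 N = 4 N^{2}$)
$A{\left(s \right)} = 16 s$
$r{\left(\frac{30}{94} \right)} + A{\left(-20 \right)} = 4 \left(\frac{30}{94}\right)^{2} + 16 \left(-20\right) = 4 \left(30 \cdot \frac{1}{94}\right)^{2} - 320 = 4 \left(\frac{15}{47}\right)^{2} - 320 = 4 \cdot \frac{225}{2209} - 320 = \frac{900}{2209} - 320 = - \frac{705980}{2209}$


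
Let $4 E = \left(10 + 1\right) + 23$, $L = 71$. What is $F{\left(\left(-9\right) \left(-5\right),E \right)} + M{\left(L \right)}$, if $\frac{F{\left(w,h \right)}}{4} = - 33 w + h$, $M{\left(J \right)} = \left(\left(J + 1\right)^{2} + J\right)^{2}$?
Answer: $27609119$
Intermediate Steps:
$M{\left(J \right)} = \left(J + \left(1 + J\right)^{2}\right)^{2}$ ($M{\left(J \right)} = \left(\left(1 + J\right)^{2} + J\right)^{2} = \left(J + \left(1 + J\right)^{2}\right)^{2}$)
$E = \frac{17}{2}$ ($E = \frac{\left(10 + 1\right) + 23}{4} = \frac{11 + 23}{4} = \frac{1}{4} \cdot 34 = \frac{17}{2} \approx 8.5$)
$F{\left(w,h \right)} = - 132 w + 4 h$ ($F{\left(w,h \right)} = 4 \left(- 33 w + h\right) = 4 \left(h - 33 w\right) = - 132 w + 4 h$)
$F{\left(\left(-9\right) \left(-5\right),E \right)} + M{\left(L \right)} = \left(- 132 \left(\left(-9\right) \left(-5\right)\right) + 4 \cdot \frac{17}{2}\right) + \left(71 + \left(1 + 71\right)^{2}\right)^{2} = \left(\left(-132\right) 45 + 34\right) + \left(71 + 72^{2}\right)^{2} = \left(-5940 + 34\right) + \left(71 + 5184\right)^{2} = -5906 + 5255^{2} = -5906 + 27615025 = 27609119$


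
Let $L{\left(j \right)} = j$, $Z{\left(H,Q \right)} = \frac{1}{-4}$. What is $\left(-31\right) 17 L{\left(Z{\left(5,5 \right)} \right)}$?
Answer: $\frac{527}{4} \approx 131.75$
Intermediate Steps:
$Z{\left(H,Q \right)} = - \frac{1}{4}$
$\left(-31\right) 17 L{\left(Z{\left(5,5 \right)} \right)} = \left(-31\right) 17 \left(- \frac{1}{4}\right) = \left(-527\right) \left(- \frac{1}{4}\right) = \frac{527}{4}$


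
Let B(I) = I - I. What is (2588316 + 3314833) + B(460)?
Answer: 5903149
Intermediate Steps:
B(I) = 0
(2588316 + 3314833) + B(460) = (2588316 + 3314833) + 0 = 5903149 + 0 = 5903149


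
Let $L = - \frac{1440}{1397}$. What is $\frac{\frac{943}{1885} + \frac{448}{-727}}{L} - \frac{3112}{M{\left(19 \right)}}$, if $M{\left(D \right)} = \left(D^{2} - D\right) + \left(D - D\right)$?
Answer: $- \frac{336955352183}{37494007200} \approx -8.9869$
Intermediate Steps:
$L = - \frac{1440}{1397}$ ($L = \left(-1440\right) \frac{1}{1397} = - \frac{1440}{1397} \approx -1.0308$)
$M{\left(D \right)} = D^{2} - D$ ($M{\left(D \right)} = \left(D^{2} - D\right) + 0 = D^{2} - D$)
$\frac{\frac{943}{1885} + \frac{448}{-727}}{L} - \frac{3112}{M{\left(19 \right)}} = \frac{\frac{943}{1885} + \frac{448}{-727}}{- \frac{1440}{1397}} - \frac{3112}{19 \left(-1 + 19\right)} = \left(943 \cdot \frac{1}{1885} + 448 \left(- \frac{1}{727}\right)\right) \left(- \frac{1397}{1440}\right) - \frac{3112}{19 \cdot 18} = \left(\frac{943}{1885} - \frac{448}{727}\right) \left(- \frac{1397}{1440}\right) - \frac{3112}{342} = \left(- \frac{158919}{1370395}\right) \left(- \frac{1397}{1440}\right) - \frac{1556}{171} = \frac{74003281}{657789600} - \frac{1556}{171} = - \frac{336955352183}{37494007200}$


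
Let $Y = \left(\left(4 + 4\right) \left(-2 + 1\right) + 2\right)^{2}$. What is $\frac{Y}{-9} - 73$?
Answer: $-77$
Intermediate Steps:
$Y = 36$ ($Y = \left(8 \left(-1\right) + 2\right)^{2} = \left(-8 + 2\right)^{2} = \left(-6\right)^{2} = 36$)
$\frac{Y}{-9} - 73 = \frac{1}{-9} \cdot 36 - 73 = \left(- \frac{1}{9}\right) 36 - 73 = -4 - 73 = -77$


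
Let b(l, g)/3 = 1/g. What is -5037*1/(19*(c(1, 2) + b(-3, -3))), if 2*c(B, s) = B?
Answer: 10074/19 ≈ 530.21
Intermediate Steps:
c(B, s) = B/2
b(l, g) = 3/g
-5037*1/(19*(c(1, 2) + b(-3, -3))) = -5037*1/(19*((½)*1 + 3/(-3))) = -5037*1/(19*(½ + 3*(-⅓))) = -5037*1/(19*(½ - 1)) = -5037/(19*(-½)) = -5037/(-19/2) = -5037*(-2/19) = 10074/19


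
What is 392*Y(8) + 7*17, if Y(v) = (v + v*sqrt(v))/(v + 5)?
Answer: 4683/13 + 6272*sqrt(2)/13 ≈ 1042.5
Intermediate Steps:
Y(v) = (v + v**(3/2))/(5 + v)
392*Y(8) + 7*17 = 392*((8 + 8**(3/2))/(5 + 8)) + 7*17 = 392*((8 + 16*sqrt(2))/13) + 119 = 392*(8/13 + 16*sqrt(2)/13) + 119 = (3136/13 + 6272*sqrt(2)/13) + 119 = 4683/13 + 6272*sqrt(2)/13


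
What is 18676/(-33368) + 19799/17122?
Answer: 21305160/35707931 ≈ 0.59665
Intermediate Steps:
18676/(-33368) + 19799/17122 = 18676*(-1/33368) + 19799*(1/17122) = -4669/8342 + 19799/17122 = 21305160/35707931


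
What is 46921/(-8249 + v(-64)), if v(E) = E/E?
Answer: -46921/8248 ≈ -5.6888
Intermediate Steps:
v(E) = 1
46921/(-8249 + v(-64)) = 46921/(-8249 + 1) = 46921/(-8248) = 46921*(-1/8248) = -46921/8248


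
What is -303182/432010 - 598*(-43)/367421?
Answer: -50143364241/79364773105 ≈ -0.63181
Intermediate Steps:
-303182/432010 - 598*(-43)/367421 = -303182*1/432010 + 25714*(1/367421) = -151591/216005 + 25714/367421 = -50143364241/79364773105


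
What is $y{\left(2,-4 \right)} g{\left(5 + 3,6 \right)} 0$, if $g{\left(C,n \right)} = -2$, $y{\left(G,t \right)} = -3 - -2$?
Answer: $0$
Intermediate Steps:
$y{\left(G,t \right)} = -1$ ($y{\left(G,t \right)} = -3 + 2 = -1$)
$y{\left(2,-4 \right)} g{\left(5 + 3,6 \right)} 0 = \left(-1\right) \left(-2\right) 0 = 2 \cdot 0 = 0$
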